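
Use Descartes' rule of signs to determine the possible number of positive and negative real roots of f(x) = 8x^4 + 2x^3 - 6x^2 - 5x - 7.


Descartes' rule of signs:

For positive roots, count sign changes in f(x) = 8x^4 + 2x^3 - 6x^2 - 5x - 7:
Signs of coefficients: +, +, -, -, -
Number of sign changes: 1
Possible positive real roots: 1

For negative roots, examine f(-x) = 8x^4 - 2x^3 - 6x^2 + 5x - 7:
Signs of coefficients: +, -, -, +, -
Number of sign changes: 3
Possible negative real roots: 3, 1

Positive roots: 1; Negative roots: 3 or 1


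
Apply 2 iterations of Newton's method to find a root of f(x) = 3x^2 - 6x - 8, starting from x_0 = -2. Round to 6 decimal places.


Newton's method: x_(n+1) = x_n - f(x_n)/f'(x_n)
f(x) = 3x^2 - 6x - 8
f'(x) = 6x - 6

Iteration 1:
  f(-2.000000) = 16.000000
  f'(-2.000000) = -18.000000
  x_1 = -2.000000 - (16.000000)/(-18.000000) = -1.111111

Iteration 2:
  f(-1.111111) = 2.370370
  f'(-1.111111) = -12.666667
  x_2 = -1.111111 - (2.370370)/(-12.666667) = -0.923977

x_2 = -0.923977


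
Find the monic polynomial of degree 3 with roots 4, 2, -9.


A monic polynomial with roots 4, 2, -9 is:
p(x) = (x - 4)(x - 2)(x + 9)
After multiplying by (x - 4): x - 4
After multiplying by (x - 2): x^2 - 6x + 8
After multiplying by (x + 9): x^3 + 3x^2 - 46x + 72

x^3 + 3x^2 - 46x + 72


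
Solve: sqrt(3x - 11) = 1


Square both sides: 3x - 11 = 1^2 = 1
3x = 1 + 11 = 12
x = 4
Check: sqrt(3*4 - 11) = sqrt(1) = 1 ✓

x = 4


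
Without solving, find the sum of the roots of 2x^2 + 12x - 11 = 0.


By Vieta's formulas for ax^2 + bx + c = 0:
  Sum of roots = -b/a
  Product of roots = c/a

Here a = 2, b = 12, c = -11
Sum = -(12)/2 = -6
Product = -11/2 = -11/2

Sum = -6


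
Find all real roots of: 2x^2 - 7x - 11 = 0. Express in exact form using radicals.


Using the quadratic formula: x = (-b ± sqrt(b^2 - 4ac)) / (2a)
Here a = 2, b = -7, c = -11
Discriminant = b^2 - 4ac = (-7)^2 - 4(2)(-11) = 49 + 88 = 137
Since discriminant = 137 > 0, there are two real roots.
x = (7 ± sqrt(137)) / 4
Numerically: x ≈ 4.6762 or x ≈ -1.1762

x = (7 + sqrt(137)) / 4 or x = (7 - sqrt(137)) / 4


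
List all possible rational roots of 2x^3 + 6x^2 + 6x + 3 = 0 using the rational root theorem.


Rational root theorem: possible roots are ±p/q where:
  p divides the constant term (3): p ∈ {1, 3}
  q divides the leading coefficient (2): q ∈ {1, 2}

All possible rational roots: -3, -3/2, -1, -1/2, 1/2, 1, 3/2, 3

-3, -3/2, -1, -1/2, 1/2, 1, 3/2, 3


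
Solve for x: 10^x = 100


Express both sides with the same base.
100 = 10^2
Since the bases match: x = 2

x = 2


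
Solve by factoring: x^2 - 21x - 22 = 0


We need two numbers that multiply to -22 and add to -21.
Those numbers are 1 and -22 (since 1 * (-22) = -22 and 1 + (-22) = -21).
So x^2 - 21x - 22 = (x + 1)(x - 22) = 0
Setting each factor to zero: x = -1 or x = 22

x = -1, x = 22


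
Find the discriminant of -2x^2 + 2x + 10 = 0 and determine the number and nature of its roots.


For ax^2 + bx + c = 0, discriminant D = b^2 - 4ac
Here a = -2, b = 2, c = 10
D = (2)^2 - 4(-2)(10) = 4 + 80 = 84

D = 84 > 0 but not a perfect square
The equation has 2 distinct real irrational roots.

Discriminant = 84, 2 distinct real irrational roots


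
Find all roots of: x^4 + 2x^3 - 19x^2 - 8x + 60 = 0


Let p(x) = x^4 + 2x^3 - 19x^2 - 8x + 60. By the rational root theorem (leading coefficient 1), any rational root is an integer divisor of 60: try ±1, ±2, ... in turn.
Test x = 1: value = 36 ≠ 0.
Test x = -1: value = 48 ≠ 0.
Test x = 2: value = 0 ✓, so (x - 2) is a factor.
Synthetic division by (x - 2): bring down 1; 1(2) + 2 = 4; 4(2) - 19 = -11; (-11)(2) - 8 = -30; (-30)(2) + 60 = 0 → quotient x^3 + 4x^2 - 11x - 30, remainder 0.
Continue with the quotient x^3 + 4x^2 - 11x - 30 (candidates must divide 30; re-test x = 2 first in case it repeats).
Test x = 2: value = -28 ≠ 0.
Test x = -2: value = 0 ✓, so (x + 2) is a factor.
Synthetic division by (x + 2): bring down 1; 1(-2) + 4 = 2; 2(-2) - 11 = -15; (-15)(-2) - 30 = 0 → quotient x^2 + 2x - 15, remainder 0.
Solve the quadratic x^2 + 2x - 15 = 0: discriminant = 2^2 - 4(1)(-15) = 4 + 60 = 64.
sqrt(64) = 8, so x = (-2 ± 8)/2: x = 3 or x = -5.
Collecting all roots found:

x = -5, x = -2, x = 2, x = 3


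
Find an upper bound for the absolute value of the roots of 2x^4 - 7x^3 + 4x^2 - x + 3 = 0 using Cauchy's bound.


Cauchy's bound: all roots r satisfy |r| <= 1 + max(|a_i/a_n|) for i = 0,...,n-1
where a_n is the leading coefficient.

Coefficients: [2, -7, 4, -1, 3]
Leading coefficient a_n = 2
Ratios |a_i/a_n|: 7/2, 2, 1/2, 3/2
Maximum ratio: 7/2
Cauchy's bound: |r| <= 1 + 7/2 = 9/2

Upper bound = 9/2


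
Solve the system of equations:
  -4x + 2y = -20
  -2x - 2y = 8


Using Cramer's rule:
Determinant D = (-4)(-2) - (-2)(2) = 8 + 4 = 12
Dx = (-20)(-2) - (8)(2) = 40 - 16 = 24
Dy = (-4)(8) - (-2)(-20) = -32 - 40 = -72
x = Dx/D = 24/12 = 2
y = Dy/D = -72/12 = -6

x = 2, y = -6


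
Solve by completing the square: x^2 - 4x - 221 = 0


Start: x^2 - 4x - 221 = 0
Move constant: x^2 - 4x = 221
Half of -4 is -2, squared is 4
Add 4 to both sides: x^2 - 4x + 4 = 225
(x - 2)^2 = 225
x - 2 = ±15
x = 2 + 15 = 17 or x = 2 - 15 = -13

x = -13, x = 17


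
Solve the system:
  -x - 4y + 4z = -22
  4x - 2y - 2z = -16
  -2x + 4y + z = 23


Using Cramer's rule. Expand each determinant along the first row.
D  = (-1)*[(-2)*1 - (-2)*4] - (-4)*[4*1 - (-2)*(-2)] + 4*[4*4 - (-2)*(-2)]
  = (-1)*(6) - (-4)*(0) + 4*(12) = 42
Dx = (-22)*[(-2)*1 - (-2)*4] - (-4)*[(-16)*1 - (-2)*23] + 4*[(-16)*4 - (-2)*23]
  = (-22)*(6) - (-4)*(30) + 4*(-18) = -84
Dy = (-1)*[(-16)*1 - (-2)*23] - (-22)*[4*1 - (-2)*(-2)] + 4*[4*23 - (-16)*(-2)]
  = (-1)*(30) - (-22)*(0) + 4*(60) = 210
Dz = (-1)*[(-2)*23 - (-16)*4] - (-4)*[4*23 - (-16)*(-2)] + (-22)*[4*4 - (-2)*(-2)]
  = (-1)*(18) - (-4)*(60) + (-22)*(12) = -42
x = Dx/D = -84/42 = -2, y = Dy/D = 210/42 = 5, z = Dz/D = -42/42 = -1
Check eq1: (-1)(-2) + (-4)(5) + (4)(-1) = -22 = -22 ✓
Check eq2: (4)(-2) + (-2)(5) + (-2)(-1) = -16 = -16 ✓
Check eq3: (-2)(-2) + (4)(5) + (1)(-1) = 23 = 23 ✓

x = -2, y = 5, z = -1


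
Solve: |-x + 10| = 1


An absolute value equation |expr| = 1 gives two cases:
Case 1: -x + 10 = 1
  -x = -9, so x = 9
Case 2: -x + 10 = -1
  -x = -11, so x = 11

x = 9, x = 11


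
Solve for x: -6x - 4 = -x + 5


Starting with: -6x - 4 = -x + 5
Move all x terms to left: (-6 + 1)x = 5 + 4
Simplify: -5x = 9
Divide both sides by -5: x = -9/5

x = -9/5


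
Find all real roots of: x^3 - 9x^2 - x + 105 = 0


Let p(x) = x^3 - 9x^2 - x + 105. By the rational root theorem (leading coefficient 1), any rational root is an integer divisor of 105: try ±1, ±2, ... in turn.
Test x = 1: value = 96 ≠ 0.
Test x = -1: value = 96 ≠ 0.
Test x = 3: value = 48 ≠ 0.
Test x = -3: value = 0 ✓, so (x + 3) is a factor.
Synthetic division by (x + 3): bring down 1; 1(-3) - 9 = -12; (-12)(-3) - 1 = 35; 35(-3) + 105 = 0 → quotient x^2 - 12x + 35, remainder 0.
Solve the quadratic x^2 - 12x + 35 = 0: discriminant = (-12)^2 - 4(1)(35) = 144 - 140 = 4.
sqrt(4) = 2, so x = (12 ± 2)/2: x = 7 or x = 5.

x = -3, x = 5, x = 7


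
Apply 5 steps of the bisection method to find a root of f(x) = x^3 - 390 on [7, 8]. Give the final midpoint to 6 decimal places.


f(x) = x^3 - 390
f(7) = -47 < 0
f(8) = 122 > 0

Step 1: midpoint = (7.000000 + 8.000000)/2 = 7.500000
  f(7.500000) = 31.875000
  f(mid) > 0, so root is in [7.000000, 7.500000]

Step 2: midpoint = (7.000000 + 7.500000)/2 = 7.250000
  f(7.250000) = -8.921875
  f(mid) < 0, so root is in [7.250000, 7.500000]

Step 3: midpoint = (7.250000 + 7.500000)/2 = 7.375000
  f(7.375000) = 11.130859
  f(mid) > 0, so root is in [7.250000, 7.375000]

Step 4: midpoint = (7.250000 + 7.375000)/2 = 7.312500
  f(7.312500) = 1.018799
  f(mid) > 0, so root is in [7.250000, 7.312500]

Step 5: midpoint = (7.250000 + 7.312500)/2 = 7.281250
  f(7.281250) = -3.972870
  f(mid) < 0, so root is in [7.281250, 7.312500]

midpoint = 7.281250


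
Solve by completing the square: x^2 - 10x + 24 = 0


Start: x^2 - 10x + 24 = 0
Move constant: x^2 - 10x = -24
Half of -10 is -5, squared is 25
Add 25 to both sides: x^2 - 10x + 25 = 1
(x - 5)^2 = 1
x - 5 = ±1
x = 5 + 1 = 6 or x = 5 - 1 = 4

x = 4, x = 6


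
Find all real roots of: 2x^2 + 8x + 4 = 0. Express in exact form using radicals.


Using the quadratic formula: x = (-b ± sqrt(b^2 - 4ac)) / (2a)
Here a = 2, b = 8, c = 4
Discriminant = b^2 - 4ac = 8^2 - 4(2)(4) = 64 - 32 = 32
Since discriminant = 32 > 0, there are two real roots.
x = (-8 ± 4*sqrt(2)) / 4
Simplifying: x = -2 ± sqrt(2)
Numerically: x ≈ -0.5858 or x ≈ -3.4142

x = -2 + sqrt(2) or x = -2 - sqrt(2)


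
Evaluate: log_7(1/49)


We need the exponent such that 7^? = 1/49
7^(-2) = 1/7^2 = 1/49
Therefore log_7(1/49) = -2

-2


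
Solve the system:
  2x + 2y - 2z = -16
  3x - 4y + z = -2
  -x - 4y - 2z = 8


Using Cramer's rule. Expand each determinant along the first row.
D  = 2*[(-4)*(-2) - 1*(-4)] - 2*[3*(-2) - 1*(-1)] + (-2)*[3*(-4) - (-4)*(-1)]
  = 2*(12) - 2*(-5) + (-2)*(-16) = 66
Dx = (-16)*[(-4)*(-2) - 1*(-4)] - 2*[(-2)*(-2) - 1*8] + (-2)*[(-2)*(-4) - (-4)*8]
  = (-16)*(12) - 2*(-4) + (-2)*(40) = -264
Dy = 2*[(-2)*(-2) - 1*8] - (-16)*[3*(-2) - 1*(-1)] + (-2)*[3*8 - (-2)*(-1)]
  = 2*(-4) - (-16)*(-5) + (-2)*(22) = -132
Dz = 2*[(-4)*8 - (-2)*(-4)] - 2*[3*8 - (-2)*(-1)] + (-16)*[3*(-4) - (-4)*(-1)]
  = 2*(-40) - 2*(22) + (-16)*(-16) = 132
x = Dx/D = -264/66 = -4, y = Dy/D = -132/66 = -2, z = Dz/D = 132/66 = 2
Check eq1: (2)(-4) + (2)(-2) + (-2)(2) = -16 = -16 ✓
Check eq2: (3)(-4) + (-4)(-2) + (1)(2) = -2 = -2 ✓
Check eq3: (-1)(-4) + (-4)(-2) + (-2)(2) = 8 = 8 ✓

x = -4, y = -2, z = 2


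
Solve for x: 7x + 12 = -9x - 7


Starting with: 7x + 12 = -9x - 7
Move all x terms to left: (7 + 9)x = -7 - 12
Simplify: 16x = -19
Divide both sides by 16: x = -19/16

x = -19/16


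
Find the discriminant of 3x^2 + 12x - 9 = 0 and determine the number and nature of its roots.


For ax^2 + bx + c = 0, discriminant D = b^2 - 4ac
Here a = 3, b = 12, c = -9
D = (12)^2 - 4(3)(-9) = 144 + 108 = 252

D = 252 > 0 but not a perfect square
The equation has 2 distinct real irrational roots.

Discriminant = 252, 2 distinct real irrational roots


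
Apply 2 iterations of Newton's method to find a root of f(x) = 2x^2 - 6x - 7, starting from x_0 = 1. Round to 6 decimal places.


Newton's method: x_(n+1) = x_n - f(x_n)/f'(x_n)
f(x) = 2x^2 - 6x - 7
f'(x) = 4x - 6

Iteration 1:
  f(1.000000) = -11.000000
  f'(1.000000) = -2.000000
  x_1 = 1.000000 - (-11.000000)/(-2.000000) = -4.500000

Iteration 2:
  f(-4.500000) = 60.500000
  f'(-4.500000) = -24.000000
  x_2 = -4.500000 - (60.500000)/(-24.000000) = -1.979167

x_2 = -1.979167


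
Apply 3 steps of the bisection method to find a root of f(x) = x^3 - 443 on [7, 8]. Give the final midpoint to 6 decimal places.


f(x) = x^3 - 443
f(7) = -100 < 0
f(8) = 69 > 0

Step 1: midpoint = (7.000000 + 8.000000)/2 = 7.500000
  f(7.500000) = -21.125000
  f(mid) < 0, so root is in [7.500000, 8.000000]

Step 2: midpoint = (7.500000 + 8.000000)/2 = 7.750000
  f(7.750000) = 22.484375
  f(mid) > 0, so root is in [7.500000, 7.750000]

Step 3: midpoint = (7.500000 + 7.750000)/2 = 7.625000
  f(7.625000) = 0.322266
  f(mid) > 0, so root is in [7.500000, 7.625000]

midpoint = 7.625000


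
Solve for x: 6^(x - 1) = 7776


Express both sides with the same base.
7776 = 6^5
Since the bases match, equate exponents: x - 1 = 5
So x = 5 - (-1) = 6

x = 6


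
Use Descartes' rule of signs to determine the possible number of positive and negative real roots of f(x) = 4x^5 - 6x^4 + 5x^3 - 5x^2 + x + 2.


Descartes' rule of signs:

For positive roots, count sign changes in f(x) = 4x^5 - 6x^4 + 5x^3 - 5x^2 + x + 2:
Signs of coefficients: +, -, +, -, +, +
Number of sign changes: 4
Possible positive real roots: 4, 2, 0

For negative roots, examine f(-x) = -4x^5 - 6x^4 - 5x^3 - 5x^2 - x + 2:
Signs of coefficients: -, -, -, -, -, +
Number of sign changes: 1
Possible negative real roots: 1

Positive roots: 4 or 2 or 0; Negative roots: 1


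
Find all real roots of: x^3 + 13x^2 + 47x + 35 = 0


Let p(x) = x^3 + 13x^2 + 47x + 35. By the rational root theorem (leading coefficient 1), any rational root is an integer divisor of 35: try ±1, ±2, ... in turn.
Test x = 1: value = 96 ≠ 0.
Test x = -1: value = 0 ✓, so (x + 1) is a factor.
Synthetic division by (x + 1): bring down 1; 1(-1) + 13 = 12; 12(-1) + 47 = 35; 35(-1) + 35 = 0 → quotient x^2 + 12x + 35, remainder 0.
Solve the quadratic x^2 + 12x + 35 = 0: discriminant = 12^2 - 4(1)(35) = 144 - 140 = 4.
sqrt(4) = 2, so x = (-12 ± 2)/2: x = -5 or x = -7.

x = -7, x = -5, x = -1


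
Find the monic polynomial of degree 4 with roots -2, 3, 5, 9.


A monic polynomial with roots -2, 3, 5, 9 is:
p(x) = (x + 2)(x - 3)(x - 5)(x - 9)
After multiplying by (x + 2): x + 2
After multiplying by (x - 3): x^2 - x - 6
After multiplying by (x - 5): x^3 - 6x^2 - x + 30
After multiplying by (x - 9): x^4 - 15x^3 + 53x^2 + 39x - 270

x^4 - 15x^3 + 53x^2 + 39x - 270


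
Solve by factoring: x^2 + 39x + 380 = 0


We need two numbers that multiply to 380 and add to 39.
Those numbers are 19 and 20 (since 19 * 20 = 380 and 19 + 20 = 39).
So x^2 + 39x + 380 = (x + 19)(x + 20) = 0
Setting each factor to zero: x = -19 or x = -20

x = -20, x = -19


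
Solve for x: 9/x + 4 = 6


Subtract 4 from both sides: 9/x = 2
Multiply both sides by x: 9 = 2 * x
Divide by 2: x = 9/2

x = 9/2


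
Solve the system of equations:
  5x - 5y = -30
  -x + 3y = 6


Using Cramer's rule:
Determinant D = (5)(3) - (-1)(-5) = 15 - 5 = 10
Dx = (-30)(3) - (6)(-5) = -90 + 30 = -60
Dy = (5)(6) - (-1)(-30) = 30 - 30 = 0
x = Dx/D = -60/10 = -6
y = Dy/D = 0/10 = 0

x = -6, y = 0


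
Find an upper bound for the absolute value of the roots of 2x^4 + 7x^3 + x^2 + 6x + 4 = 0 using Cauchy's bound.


Cauchy's bound: all roots r satisfy |r| <= 1 + max(|a_i/a_n|) for i = 0,...,n-1
where a_n is the leading coefficient.

Coefficients: [2, 7, 1, 6, 4]
Leading coefficient a_n = 2
Ratios |a_i/a_n|: 7/2, 1/2, 3, 2
Maximum ratio: 7/2
Cauchy's bound: |r| <= 1 + 7/2 = 9/2

Upper bound = 9/2


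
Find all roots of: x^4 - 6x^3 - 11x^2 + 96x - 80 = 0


Let p(x) = x^4 - 6x^3 - 11x^2 + 96x - 80. By the rational root theorem (leading coefficient 1), any rational root is an integer divisor of 80: try ±1, ±2, ... in turn.
Test x = 1: value = 0 ✓, so (x - 1) is a factor.
Synthetic division by (x - 1): bring down 1; 1(1) - 6 = -5; (-5)(1) - 11 = -16; (-16)(1) + 96 = 80; 80(1) - 80 = 0 → quotient x^3 - 5x^2 - 16x + 80, remainder 0.
Continue with the quotient x^3 - 5x^2 - 16x + 80 (candidates must divide 80; re-test x = 1 first in case it repeats).
Test x = 1: value = 60 ≠ 0.
Test x = -1: value = 90 ≠ 0.
Test x = 2: value = 36 ≠ 0.
Test x = -2: value = 84 ≠ 0.
Test x = 4: value = 0 ✓, so (x - 4) is a factor.
Synthetic division by (x - 4): bring down 1; 1(4) - 5 = -1; (-1)(4) - 16 = -20; (-20)(4) + 80 = 0 → quotient x^2 - x - 20, remainder 0.
Solve the quadratic x^2 - x - 20 = 0: discriminant = (-1)^2 - 4(1)(-20) = 1 + 80 = 81.
sqrt(81) = 9, so x = (1 ± 9)/2: x = 5 or x = -4.
Collecting all roots found:

x = -4, x = 1, x = 4, x = 5


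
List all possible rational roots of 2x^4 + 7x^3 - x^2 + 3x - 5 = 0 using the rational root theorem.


Rational root theorem: possible roots are ±p/q where:
  p divides the constant term (-5): p ∈ {1, 5}
  q divides the leading coefficient (2): q ∈ {1, 2}

All possible rational roots: -5, -5/2, -1, -1/2, 1/2, 1, 5/2, 5

-5, -5/2, -1, -1/2, 1/2, 1, 5/2, 5


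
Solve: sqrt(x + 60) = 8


Square both sides: x + 60 = 8^2 = 64
x = 64 - 60 = 4
x = 4
Check: sqrt(1*4 + 60) = sqrt(64) = 8 ✓

x = 4


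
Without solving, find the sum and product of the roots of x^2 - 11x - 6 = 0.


By Vieta's formulas for ax^2 + bx + c = 0:
  Sum of roots = -b/a
  Product of roots = c/a

Here a = 1, b = -11, c = -6
Sum = -(-11)/1 = 11
Product = -6/1 = -6

Sum = 11, Product = -6


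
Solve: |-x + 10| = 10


An absolute value equation |expr| = 10 gives two cases:
Case 1: -x + 10 = 10
  -x = 0, so x = 0
Case 2: -x + 10 = -10
  -x = -20, so x = 20

x = 0, x = 20


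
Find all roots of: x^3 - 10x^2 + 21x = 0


The constant term is 0, so x = 0 is a root. Factor out x:
  x^2 - 10x + 21 = 0
Solve the quadratic x^2 - 10x + 21 = 0: discriminant = (-10)^2 - 4(1)(21) = 100 - 84 = 16.
sqrt(16) = 4, so x = (10 ± 4)/2: x = 7 or x = 3.
Collecting all roots found:

x = 0, x = 3, x = 7


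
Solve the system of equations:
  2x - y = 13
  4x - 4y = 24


Using Cramer's rule:
Determinant D = (2)(-4) - (4)(-1) = -8 + 4 = -4
Dx = (13)(-4) - (24)(-1) = -52 + 24 = -28
Dy = (2)(24) - (4)(13) = 48 - 52 = -4
x = Dx/D = -28/-4 = 7
y = Dy/D = -4/-4 = 1

x = 7, y = 1


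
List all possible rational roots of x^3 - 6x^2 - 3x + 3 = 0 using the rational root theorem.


Rational root theorem: possible roots are ±p/q where:
  p divides the constant term (3): p ∈ {1, 3}
  q divides the leading coefficient (1): q ∈ {1}

All possible rational roots: -3, -1, 1, 3

-3, -1, 1, 3


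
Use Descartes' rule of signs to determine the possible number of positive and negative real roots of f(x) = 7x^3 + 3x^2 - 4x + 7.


Descartes' rule of signs:

For positive roots, count sign changes in f(x) = 7x^3 + 3x^2 - 4x + 7:
Signs of coefficients: +, +, -, +
Number of sign changes: 2
Possible positive real roots: 2, 0

For negative roots, examine f(-x) = -7x^3 + 3x^2 + 4x + 7:
Signs of coefficients: -, +, +, +
Number of sign changes: 1
Possible negative real roots: 1

Positive roots: 2 or 0; Negative roots: 1


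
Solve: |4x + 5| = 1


An absolute value equation |expr| = 1 gives two cases:
Case 1: 4x + 5 = 1
  4x = -4, so x = -1
Case 2: 4x + 5 = -1
  4x = -6, so x = -3/2

x = -3/2, x = -1


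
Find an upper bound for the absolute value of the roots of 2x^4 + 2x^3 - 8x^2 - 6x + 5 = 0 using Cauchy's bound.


Cauchy's bound: all roots r satisfy |r| <= 1 + max(|a_i/a_n|) for i = 0,...,n-1
where a_n is the leading coefficient.

Coefficients: [2, 2, -8, -6, 5]
Leading coefficient a_n = 2
Ratios |a_i/a_n|: 1, 4, 3, 5/2
Maximum ratio: 4
Cauchy's bound: |r| <= 1 + 4 = 5

Upper bound = 5


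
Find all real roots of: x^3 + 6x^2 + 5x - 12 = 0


Let p(x) = x^3 + 6x^2 + 5x - 12. By the rational root theorem (leading coefficient 1), any rational root is an integer divisor of 12: try ±1, ±2, ... in turn.
Test x = 1: value = 0 ✓, so (x - 1) is a factor.
Synthetic division by (x - 1): bring down 1; 1(1) + 6 = 7; 7(1) + 5 = 12; 12(1) - 12 = 0 → quotient x^2 + 7x + 12, remainder 0.
Solve the quadratic x^2 + 7x + 12 = 0: discriminant = 7^2 - 4(1)(12) = 49 - 48 = 1.
sqrt(1) = 1, so x = (-7 ± 1)/2: x = -3 or x = -4.

x = -4, x = -3, x = 1


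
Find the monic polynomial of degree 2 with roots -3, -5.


A monic polynomial with roots -3, -5 is:
p(x) = (x + 3)(x + 5)
After multiplying by (x + 3): x + 3
After multiplying by (x + 5): x^2 + 8x + 15

x^2 + 8x + 15


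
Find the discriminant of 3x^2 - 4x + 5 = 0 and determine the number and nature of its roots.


For ax^2 + bx + c = 0, discriminant D = b^2 - 4ac
Here a = 3, b = -4, c = 5
D = (-4)^2 - 4(3)(5) = 16 - 60 = -44

D = -44 < 0
The equation has no real roots (2 complex conjugate roots).

Discriminant = -44, no real roots (2 complex conjugate roots)


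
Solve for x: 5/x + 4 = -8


Subtract 4 from both sides: 5/x = -12
Multiply both sides by x: 5 = -12 * x
Divide by -12: x = -5/12

x = -5/12


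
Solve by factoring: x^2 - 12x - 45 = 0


We need two numbers that multiply to -45 and add to -12.
Those numbers are 3 and -15 (since 3 * (-15) = -45 and 3 + (-15) = -12).
So x^2 - 12x - 45 = (x + 3)(x - 15) = 0
Setting each factor to zero: x = -3 or x = 15

x = -3, x = 15


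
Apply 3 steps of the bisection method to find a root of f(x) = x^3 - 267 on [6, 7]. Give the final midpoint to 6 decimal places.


f(x) = x^3 - 267
f(6) = -51 < 0
f(7) = 76 > 0

Step 1: midpoint = (6.000000 + 7.000000)/2 = 6.500000
  f(6.500000) = 7.625000
  f(mid) > 0, so root is in [6.000000, 6.500000]

Step 2: midpoint = (6.000000 + 6.500000)/2 = 6.250000
  f(6.250000) = -22.859375
  f(mid) < 0, so root is in [6.250000, 6.500000]

Step 3: midpoint = (6.250000 + 6.500000)/2 = 6.375000
  f(6.375000) = -7.916016
  f(mid) < 0, so root is in [6.375000, 6.500000]

midpoint = 6.375000


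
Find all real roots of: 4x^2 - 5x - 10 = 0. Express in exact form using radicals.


Using the quadratic formula: x = (-b ± sqrt(b^2 - 4ac)) / (2a)
Here a = 4, b = -5, c = -10
Discriminant = b^2 - 4ac = (-5)^2 - 4(4)(-10) = 25 + 160 = 185
Since discriminant = 185 > 0, there are two real roots.
x = (5 ± sqrt(185)) / 8
Numerically: x ≈ 2.3252 or x ≈ -1.0752

x = (5 + sqrt(185)) / 8 or x = (5 - sqrt(185)) / 8


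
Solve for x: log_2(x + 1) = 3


Convert to exponential form: x + 1 = 2^3 = 8
x = 8 - 1 = 7
Check: log_2(7 + 1) = log_2(8) = log_2(8) = 3 ✓

x = 7


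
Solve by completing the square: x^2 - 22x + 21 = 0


Start: x^2 - 22x + 21 = 0
Move constant: x^2 - 22x = -21
Half of -22 is -11, squared is 121
Add 121 to both sides: x^2 - 22x + 121 = 100
(x - 11)^2 = 100
x - 11 = ±10
x = 11 + 10 = 21 or x = 11 - 10 = 1

x = 1, x = 21


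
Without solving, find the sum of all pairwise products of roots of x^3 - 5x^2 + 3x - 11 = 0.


By Vieta's formulas for x^3 + bx^2 + cx + d = 0:
  r1 + r2 + r3 = -b/a = 5
  r1*r2 + r1*r3 + r2*r3 = c/a = 3
  r1*r2*r3 = -d/a = 11


Sum of pairwise products = 3


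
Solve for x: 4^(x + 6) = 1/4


Express both sides with the same base.
1/4 = 4^(-1)
Since the bases match, equate exponents: x + 6 = -1
So x = -1 - (6) = -7

x = -7


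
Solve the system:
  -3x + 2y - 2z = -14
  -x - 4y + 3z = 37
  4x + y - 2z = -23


Using Cramer's rule. Expand each determinant along the first row.
D  = (-3)*[(-4)*(-2) - 3*1] - 2*[(-1)*(-2) - 3*4] + (-2)*[(-1)*1 - (-4)*4]
  = (-3)*(5) - 2*(-10) + (-2)*(15) = -25
Dx = (-14)*[(-4)*(-2) - 3*1] - 2*[37*(-2) - 3*(-23)] + (-2)*[37*1 - (-4)*(-23)]
  = (-14)*(5) - 2*(-5) + (-2)*(-55) = 50
Dy = (-3)*[37*(-2) - 3*(-23)] - (-14)*[(-1)*(-2) - 3*4] + (-2)*[(-1)*(-23) - 37*4]
  = (-3)*(-5) - (-14)*(-10) + (-2)*(-125) = 125
Dz = (-3)*[(-4)*(-23) - 37*1] - 2*[(-1)*(-23) - 37*4] + (-14)*[(-1)*1 - (-4)*4]
  = (-3)*(55) - 2*(-125) + (-14)*(15) = -125
x = Dx/D = 50/-25 = -2, y = Dy/D = 125/-25 = -5, z = Dz/D = -125/-25 = 5
Check eq1: (-3)(-2) + (2)(-5) + (-2)(5) = -14 = -14 ✓
Check eq2: (-1)(-2) + (-4)(-5) + (3)(5) = 37 = 37 ✓
Check eq3: (4)(-2) + (1)(-5) + (-2)(5) = -23 = -23 ✓

x = -2, y = -5, z = 5


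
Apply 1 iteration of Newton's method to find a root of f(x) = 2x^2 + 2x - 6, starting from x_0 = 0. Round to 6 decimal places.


Newton's method: x_(n+1) = x_n - f(x_n)/f'(x_n)
f(x) = 2x^2 + 2x - 6
f'(x) = 4x + 2

Iteration 1:
  f(0.000000) = -6.000000
  f'(0.000000) = 2.000000
  x_1 = 0.000000 - (-6.000000)/(2.000000) = 3.000000

x_1 = 3.000000


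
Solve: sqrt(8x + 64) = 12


Square both sides: 8x + 64 = 12^2 = 144
8x = 144 - 64 = 80
x = 10
Check: sqrt(8*10 + 64) = sqrt(144) = 12 ✓

x = 10


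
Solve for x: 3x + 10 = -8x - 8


Starting with: 3x + 10 = -8x - 8
Move all x terms to left: (3 + 8)x = -8 - 10
Simplify: 11x = -18
Divide both sides by 11: x = -18/11

x = -18/11


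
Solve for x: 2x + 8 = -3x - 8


Starting with: 2x + 8 = -3x - 8
Move all x terms to left: (2 + 3)x = -8 - 8
Simplify: 5x = -16
Divide both sides by 5: x = -16/5

x = -16/5


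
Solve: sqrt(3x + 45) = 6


Square both sides: 3x + 45 = 6^2 = 36
3x = 36 - 45 = -9
x = -3
Check: sqrt(3*(-3) + 45) = sqrt(36) = 6 ✓

x = -3


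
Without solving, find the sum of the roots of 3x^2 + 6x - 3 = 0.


By Vieta's formulas for ax^2 + bx + c = 0:
  Sum of roots = -b/a
  Product of roots = c/a

Here a = 3, b = 6, c = -3
Sum = -(6)/3 = -2
Product = -3/3 = -1

Sum = -2


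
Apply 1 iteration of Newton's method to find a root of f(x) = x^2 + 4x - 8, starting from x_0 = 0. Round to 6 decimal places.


Newton's method: x_(n+1) = x_n - f(x_n)/f'(x_n)
f(x) = x^2 + 4x - 8
f'(x) = 2x + 4

Iteration 1:
  f(0.000000) = -8.000000
  f'(0.000000) = 4.000000
  x_1 = 0.000000 - (-8.000000)/(4.000000) = 2.000000

x_1 = 2.000000


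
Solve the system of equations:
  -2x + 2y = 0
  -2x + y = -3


Using Cramer's rule:
Determinant D = (-2)(1) - (-2)(2) = -2 + 4 = 2
Dx = (0)(1) - (-3)(2) = 0 + 6 = 6
Dy = (-2)(-3) - (-2)(0) = 6 - 0 = 6
x = Dx/D = 6/2 = 3
y = Dy/D = 6/2 = 3

x = 3, y = 3


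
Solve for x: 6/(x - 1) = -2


Multiply both sides by (x - 1): 6 = -2(x - 1)
Distribute: 6 = -2x + 2
-2x = 6 - 2 = 4
x = -2

x = -2


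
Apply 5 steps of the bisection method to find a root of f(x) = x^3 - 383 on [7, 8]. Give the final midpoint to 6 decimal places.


f(x) = x^3 - 383
f(7) = -40 < 0
f(8) = 129 > 0

Step 1: midpoint = (7.000000 + 8.000000)/2 = 7.500000
  f(7.500000) = 38.875000
  f(mid) > 0, so root is in [7.000000, 7.500000]

Step 2: midpoint = (7.000000 + 7.500000)/2 = 7.250000
  f(7.250000) = -1.921875
  f(mid) < 0, so root is in [7.250000, 7.500000]

Step 3: midpoint = (7.250000 + 7.500000)/2 = 7.375000
  f(7.375000) = 18.130859
  f(mid) > 0, so root is in [7.250000, 7.375000]

Step 4: midpoint = (7.250000 + 7.375000)/2 = 7.312500
  f(7.312500) = 8.018799
  f(mid) > 0, so root is in [7.250000, 7.312500]

Step 5: midpoint = (7.250000 + 7.312500)/2 = 7.281250
  f(7.281250) = 3.027130
  f(mid) > 0, so root is in [7.250000, 7.281250]

midpoint = 7.281250


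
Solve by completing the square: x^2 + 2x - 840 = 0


Start: x^2 + 2x - 840 = 0
Move constant: x^2 + 2x = 840
Half of 2 is 1, squared is 1
Add 1 to both sides: x^2 + 2x + 1 = 841
(x + 1)^2 = 841
x + 1 = ±29
x = -1 + 29 = 28 or x = -1 - 29 = -30

x = -30, x = 28


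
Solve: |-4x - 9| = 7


An absolute value equation |expr| = 7 gives two cases:
Case 1: -4x - 9 = 7
  -4x = 16, so x = -4
Case 2: -4x - 9 = -7
  -4x = 2, so x = -1/2

x = -4, x = -1/2


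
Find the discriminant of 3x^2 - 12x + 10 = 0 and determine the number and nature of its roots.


For ax^2 + bx + c = 0, discriminant D = b^2 - 4ac
Here a = 3, b = -12, c = 10
D = (-12)^2 - 4(3)(10) = 144 - 120 = 24

D = 24 > 0 but not a perfect square
The equation has 2 distinct real irrational roots.

Discriminant = 24, 2 distinct real irrational roots


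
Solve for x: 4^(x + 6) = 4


Express both sides with the same base.
4 = 4^1
Since the bases match, equate exponents: x + 6 = 1
So x = 1 - (6) = -5

x = -5


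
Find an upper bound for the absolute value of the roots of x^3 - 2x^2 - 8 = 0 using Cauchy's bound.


Cauchy's bound: all roots r satisfy |r| <= 1 + max(|a_i/a_n|) for i = 0,...,n-1
where a_n is the leading coefficient.

Coefficients: [1, -2, 0, -8]
Leading coefficient a_n = 1
Ratios |a_i/a_n|: 2, 0, 8
Maximum ratio: 8
Cauchy's bound: |r| <= 1 + 8 = 9

Upper bound = 9


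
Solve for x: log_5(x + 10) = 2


Convert to exponential form: x + 10 = 5^2 = 25
x = 25 - 10 = 15
Check: log_5(15 + 10) = log_5(25) = log_5(25) = 2 ✓

x = 15


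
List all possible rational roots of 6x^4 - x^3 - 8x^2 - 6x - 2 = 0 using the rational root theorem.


Rational root theorem: possible roots are ±p/q where:
  p divides the constant term (-2): p ∈ {1, 2}
  q divides the leading coefficient (6): q ∈ {1, 2, 3, 6}

All possible rational roots: -2, -1, -2/3, -1/2, -1/3, -1/6, 1/6, 1/3, 1/2, 2/3, 1, 2

-2, -1, -2/3, -1/2, -1/3, -1/6, 1/6, 1/3, 1/2, 2/3, 1, 2


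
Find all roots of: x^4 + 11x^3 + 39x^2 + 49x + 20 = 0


Let p(x) = x^4 + 11x^3 + 39x^2 + 49x + 20. By the rational root theorem (leading coefficient 1), any rational root is an integer divisor of 20: try ±1, ±2, ... in turn.
Test x = 1: value = 120 ≠ 0.
Test x = -1: value = 0 ✓, so (x + 1) is a factor.
Synthetic division by (x + 1): bring down 1; 1(-1) + 11 = 10; 10(-1) + 39 = 29; 29(-1) + 49 = 20; 20(-1) + 20 = 0 → quotient x^3 + 10x^2 + 29x + 20, remainder 0.
Continue with the quotient x^3 + 10x^2 + 29x + 20 (candidates must divide 20; re-test x = -1 first in case it repeats).
Test x = -1: value = 0 ✓, so (x + 1) is a factor.
Synthetic division by (x + 1): bring down 1; 1(-1) + 10 = 9; 9(-1) + 29 = 20; 20(-1) + 20 = 0 → quotient x^2 + 9x + 20, remainder 0.
Solve the quadratic x^2 + 9x + 20 = 0: discriminant = 9^2 - 4(1)(20) = 81 - 80 = 1.
sqrt(1) = 1, so x = (-9 ± 1)/2: x = -4 or x = -5.
Collecting all roots found:

x = -5, x = -4, x = -1 (multiplicity 2)


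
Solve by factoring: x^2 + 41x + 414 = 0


We need two numbers that multiply to 414 and add to 41.
Those numbers are 18 and 23 (since 18 * 23 = 414 and 18 + 23 = 41).
So x^2 + 41x + 414 = (x + 18)(x + 23) = 0
Setting each factor to zero: x = -18 or x = -23

x = -23, x = -18


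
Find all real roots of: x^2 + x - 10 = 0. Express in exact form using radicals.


Using the quadratic formula: x = (-b ± sqrt(b^2 - 4ac)) / (2a)
Here a = 1, b = 1, c = -10
Discriminant = b^2 - 4ac = 1^2 - 4(1)(-10) = 1 + 40 = 41
Since discriminant = 41 > 0, there are two real roots.
x = (-1 ± sqrt(41)) / 2
Numerically: x ≈ 2.7016 or x ≈ -3.7016

x = (-1 + sqrt(41)) / 2 or x = (-1 - sqrt(41)) / 2


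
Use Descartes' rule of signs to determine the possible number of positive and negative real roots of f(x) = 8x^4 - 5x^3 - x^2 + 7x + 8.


Descartes' rule of signs:

For positive roots, count sign changes in f(x) = 8x^4 - 5x^3 - x^2 + 7x + 8:
Signs of coefficients: +, -, -, +, +
Number of sign changes: 2
Possible positive real roots: 2, 0

For negative roots, examine f(-x) = 8x^4 + 5x^3 - x^2 - 7x + 8:
Signs of coefficients: +, +, -, -, +
Number of sign changes: 2
Possible negative real roots: 2, 0

Positive roots: 2 or 0; Negative roots: 2 or 0


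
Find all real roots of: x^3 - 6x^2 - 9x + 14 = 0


Let p(x) = x^3 - 6x^2 - 9x + 14. By the rational root theorem (leading coefficient 1), any rational root is an integer divisor of 14: try ±1, ±2, ... in turn.
Test x = 1: value = 0 ✓, so (x - 1) is a factor.
Synthetic division by (x - 1): bring down 1; 1(1) - 6 = -5; (-5)(1) - 9 = -14; (-14)(1) + 14 = 0 → quotient x^2 - 5x - 14, remainder 0.
Solve the quadratic x^2 - 5x - 14 = 0: discriminant = (-5)^2 - 4(1)(-14) = 25 + 56 = 81.
sqrt(81) = 9, so x = (5 ± 9)/2: x = 7 or x = -2.

x = -2, x = 1, x = 7


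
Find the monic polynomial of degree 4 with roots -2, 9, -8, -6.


A monic polynomial with roots -2, 9, -8, -6 is:
p(x) = (x + 2)(x - 9)(x + 8)(x + 6)
After multiplying by (x + 2): x + 2
After multiplying by (x - 9): x^2 - 7x - 18
After multiplying by (x + 8): x^3 + x^2 - 74x - 144
After multiplying by (x + 6): x^4 + 7x^3 - 68x^2 - 588x - 864

x^4 + 7x^3 - 68x^2 - 588x - 864


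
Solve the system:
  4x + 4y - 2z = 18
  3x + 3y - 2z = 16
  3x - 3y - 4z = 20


Using Cramer's rule. Expand each determinant along the first row.
D  = 4*[3*(-4) - (-2)*(-3)] - 4*[3*(-4) - (-2)*3] + (-2)*[3*(-3) - 3*3]
  = 4*(-18) - 4*(-6) + (-2)*(-18) = -12
Dx = 18*[3*(-4) - (-2)*(-3)] - 4*[16*(-4) - (-2)*20] + (-2)*[16*(-3) - 3*20]
  = 18*(-18) - 4*(-24) + (-2)*(-108) = -12
Dy = 4*[16*(-4) - (-2)*20] - 18*[3*(-4) - (-2)*3] + (-2)*[3*20 - 16*3]
  = 4*(-24) - 18*(-6) + (-2)*(12) = -12
Dz = 4*[3*20 - 16*(-3)] - 4*[3*20 - 16*3] + 18*[3*(-3) - 3*3]
  = 4*(108) - 4*(12) + 18*(-18) = 60
x = Dx/D = -12/-12 = 1, y = Dy/D = -12/-12 = 1, z = Dz/D = 60/-12 = -5
Check eq1: (4)(1) + (4)(1) + (-2)(-5) = 18 = 18 ✓
Check eq2: (3)(1) + (3)(1) + (-2)(-5) = 16 = 16 ✓
Check eq3: (3)(1) + (-3)(1) + (-4)(-5) = 20 = 20 ✓

x = 1, y = 1, z = -5


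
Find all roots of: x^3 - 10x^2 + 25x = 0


The constant term is 0, so x = 0 is a root. Factor out x:
  x^2 - 10x + 25 = 0
Solve the quadratic x^2 - 10x + 25 = 0: discriminant = (-10)^2 - 4(1)(25) = 100 - 100 = 0.
Discriminant = 0, so a double root: x = 10/2 = 5.
Collecting all roots found:

x = 0, x = 5 (multiplicity 2)


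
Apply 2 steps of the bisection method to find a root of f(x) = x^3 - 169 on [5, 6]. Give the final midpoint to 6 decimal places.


f(x) = x^3 - 169
f(5) = -44 < 0
f(6) = 47 > 0

Step 1: midpoint = (5.000000 + 6.000000)/2 = 5.500000
  f(5.500000) = -2.625000
  f(mid) < 0, so root is in [5.500000, 6.000000]

Step 2: midpoint = (5.500000 + 6.000000)/2 = 5.750000
  f(5.750000) = 21.109375
  f(mid) > 0, so root is in [5.500000, 5.750000]

midpoint = 5.750000


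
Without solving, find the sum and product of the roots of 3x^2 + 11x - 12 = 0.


By Vieta's formulas for ax^2 + bx + c = 0:
  Sum of roots = -b/a
  Product of roots = c/a

Here a = 3, b = 11, c = -12
Sum = -(11)/3 = -11/3
Product = -12/3 = -4

Sum = -11/3, Product = -4


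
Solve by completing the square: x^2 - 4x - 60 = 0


Start: x^2 - 4x - 60 = 0
Move constant: x^2 - 4x = 60
Half of -4 is -2, squared is 4
Add 4 to both sides: x^2 - 4x + 4 = 64
(x - 2)^2 = 64
x - 2 = ±8
x = 2 + 8 = 10 or x = 2 - 8 = -6

x = -6, x = 10


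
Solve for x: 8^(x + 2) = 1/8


Express both sides with the same base.
1/8 = 8^(-1)
Since the bases match, equate exponents: x + 2 = -1
So x = -1 - (2) = -3

x = -3


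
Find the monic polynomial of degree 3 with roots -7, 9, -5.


A monic polynomial with roots -7, 9, -5 is:
p(x) = (x + 7)(x - 9)(x + 5)
After multiplying by (x + 7): x + 7
After multiplying by (x - 9): x^2 - 2x - 63
After multiplying by (x + 5): x^3 + 3x^2 - 73x - 315

x^3 + 3x^2 - 73x - 315


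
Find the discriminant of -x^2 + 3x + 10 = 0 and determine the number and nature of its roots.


For ax^2 + bx + c = 0, discriminant D = b^2 - 4ac
Here a = -1, b = 3, c = 10
D = (3)^2 - 4(-1)(10) = 9 + 40 = 49

D = 49 > 0 and is a perfect square (sqrt = 7)
The equation has 2 distinct real rational roots.

Discriminant = 49, 2 distinct real rational roots


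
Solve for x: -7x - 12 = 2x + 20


Starting with: -7x - 12 = 2x + 20
Move all x terms to left: (-7 - 2)x = 20 + 12
Simplify: -9x = 32
Divide both sides by -9: x = -32/9

x = -32/9


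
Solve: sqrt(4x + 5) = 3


Square both sides: 4x + 5 = 3^2 = 9
4x = 9 - 5 = 4
x = 1
Check: sqrt(4*1 + 5) = sqrt(9) = 3 ✓

x = 1


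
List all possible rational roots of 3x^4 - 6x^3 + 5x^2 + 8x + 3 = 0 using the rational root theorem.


Rational root theorem: possible roots are ±p/q where:
  p divides the constant term (3): p ∈ {1, 3}
  q divides the leading coefficient (3): q ∈ {1, 3}

All possible rational roots: -3, -1, -1/3, 1/3, 1, 3

-3, -1, -1/3, 1/3, 1, 3


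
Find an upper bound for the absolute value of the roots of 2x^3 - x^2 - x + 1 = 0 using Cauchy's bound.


Cauchy's bound: all roots r satisfy |r| <= 1 + max(|a_i/a_n|) for i = 0,...,n-1
where a_n is the leading coefficient.

Coefficients: [2, -1, -1, 1]
Leading coefficient a_n = 2
Ratios |a_i/a_n|: 1/2, 1/2, 1/2
Maximum ratio: 1/2
Cauchy's bound: |r| <= 1 + 1/2 = 3/2

Upper bound = 3/2


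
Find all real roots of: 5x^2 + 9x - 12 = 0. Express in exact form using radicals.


Using the quadratic formula: x = (-b ± sqrt(b^2 - 4ac)) / (2a)
Here a = 5, b = 9, c = -12
Discriminant = b^2 - 4ac = 9^2 - 4(5)(-12) = 81 + 240 = 321
Since discriminant = 321 > 0, there are two real roots.
x = (-9 ± sqrt(321)) / 10
Numerically: x ≈ 0.8916 or x ≈ -2.6916

x = (-9 + sqrt(321)) / 10 or x = (-9 - sqrt(321)) / 10


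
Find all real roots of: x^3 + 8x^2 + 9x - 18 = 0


Let p(x) = x^3 + 8x^2 + 9x - 18. By the rational root theorem (leading coefficient 1), any rational root is an integer divisor of 18: try ±1, ±2, ... in turn.
Test x = 1: value = 0 ✓, so (x - 1) is a factor.
Synthetic division by (x - 1): bring down 1; 1(1) + 8 = 9; 9(1) + 9 = 18; 18(1) - 18 = 0 → quotient x^2 + 9x + 18, remainder 0.
Solve the quadratic x^2 + 9x + 18 = 0: discriminant = 9^2 - 4(1)(18) = 81 - 72 = 9.
sqrt(9) = 3, so x = (-9 ± 3)/2: x = -3 or x = -6.

x = -6, x = -3, x = 1


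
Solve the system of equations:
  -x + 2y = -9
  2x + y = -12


Using Cramer's rule:
Determinant D = (-1)(1) - (2)(2) = -1 - 4 = -5
Dx = (-9)(1) - (-12)(2) = -9 + 24 = 15
Dy = (-1)(-12) - (2)(-9) = 12 + 18 = 30
x = Dx/D = 15/-5 = -3
y = Dy/D = 30/-5 = -6

x = -3, y = -6


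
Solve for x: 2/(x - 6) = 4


Multiply both sides by (x - 6): 2 = 4(x - 6)
Distribute: 2 = 4x - 24
4x = 2 + 24 = 26
x = 13/2

x = 13/2


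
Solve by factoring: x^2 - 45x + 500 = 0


We need two numbers that multiply to 500 and add to -45.
Those numbers are -20 and -25 (since (-20) * (-25) = 500 and (-20) + (-25) = -45).
So x^2 - 45x + 500 = (x - 20)(x - 25) = 0
Setting each factor to zero: x = 20 or x = 25

x = 20, x = 25


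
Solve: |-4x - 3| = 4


An absolute value equation |expr| = 4 gives two cases:
Case 1: -4x - 3 = 4
  -4x = 7, so x = -7/4
Case 2: -4x - 3 = -4
  -4x = -1, so x = 1/4

x = -7/4, x = 1/4


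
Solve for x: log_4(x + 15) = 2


Convert to exponential form: x + 15 = 4^2 = 16
x = 16 - 15 = 1
Check: log_4(1 + 15) = log_4(16) = log_4(16) = 2 ✓

x = 1


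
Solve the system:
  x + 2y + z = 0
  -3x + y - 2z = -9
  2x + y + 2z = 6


Using Cramer's rule. Expand each determinant along the first row.
D  = 1*[1*2 - (-2)*1] - 2*[(-3)*2 - (-2)*2] + 1*[(-3)*1 - 1*2]
  = 1*(4) - 2*(-2) + 1*(-5) = 3
Dx = 0*[1*2 - (-2)*1] - 2*[(-9)*2 - (-2)*6] + 1*[(-9)*1 - 1*6]
  = 0*(4) - 2*(-6) + 1*(-15) = -3
Dy = 1*[(-9)*2 - (-2)*6] - 0*[(-3)*2 - (-2)*2] + 1*[(-3)*6 - (-9)*2]
  = 1*(-6) - 0*(-2) + 1*(0) = -6
Dz = 1*[1*6 - (-9)*1] - 2*[(-3)*6 - (-9)*2] + 0*[(-3)*1 - 1*2]
  = 1*(15) - 2*(0) + 0*(-5) = 15
x = Dx/D = -3/3 = -1, y = Dy/D = -6/3 = -2, z = Dz/D = 15/3 = 5
Check eq1: (1)(-1) + (2)(-2) + (1)(5) = 0 = 0 ✓
Check eq2: (-3)(-1) + (1)(-2) + (-2)(5) = -9 = -9 ✓
Check eq3: (2)(-1) + (1)(-2) + (2)(5) = 6 = 6 ✓

x = -1, y = -2, z = 5


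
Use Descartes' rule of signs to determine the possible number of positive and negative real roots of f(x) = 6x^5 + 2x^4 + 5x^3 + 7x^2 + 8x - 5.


Descartes' rule of signs:

For positive roots, count sign changes in f(x) = 6x^5 + 2x^4 + 5x^3 + 7x^2 + 8x - 5:
Signs of coefficients: +, +, +, +, +, -
Number of sign changes: 1
Possible positive real roots: 1

For negative roots, examine f(-x) = -6x^5 + 2x^4 - 5x^3 + 7x^2 - 8x - 5:
Signs of coefficients: -, +, -, +, -, -
Number of sign changes: 4
Possible negative real roots: 4, 2, 0

Positive roots: 1; Negative roots: 4 or 2 or 0


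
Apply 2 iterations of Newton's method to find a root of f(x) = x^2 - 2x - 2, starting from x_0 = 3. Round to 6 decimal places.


Newton's method: x_(n+1) = x_n - f(x_n)/f'(x_n)
f(x) = x^2 - 2x - 2
f'(x) = 2x - 2

Iteration 1:
  f(3.000000) = 1.000000
  f'(3.000000) = 4.000000
  x_1 = 3.000000 - (1.000000)/(4.000000) = 2.750000

Iteration 2:
  f(2.750000) = 0.062500
  f'(2.750000) = 3.500000
  x_2 = 2.750000 - (0.062500)/(3.500000) = 2.732143

x_2 = 2.732143


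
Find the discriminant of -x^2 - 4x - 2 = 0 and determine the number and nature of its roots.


For ax^2 + bx + c = 0, discriminant D = b^2 - 4ac
Here a = -1, b = -4, c = -2
D = (-4)^2 - 4(-1)(-2) = 16 - 8 = 8

D = 8 > 0 but not a perfect square
The equation has 2 distinct real irrational roots.

Discriminant = 8, 2 distinct real irrational roots


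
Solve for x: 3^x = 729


Express both sides with the same base.
729 = 3^6
Since the bases match: x = 6

x = 6


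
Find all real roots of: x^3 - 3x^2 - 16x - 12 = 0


Let p(x) = x^3 - 3x^2 - 16x - 12. By the rational root theorem (leading coefficient 1), any rational root is an integer divisor of 12: try ±1, ±2, ... in turn.
Test x = 1: value = -30 ≠ 0.
Test x = -1: value = 0 ✓, so (x + 1) is a factor.
Synthetic division by (x + 1): bring down 1; 1(-1) - 3 = -4; (-4)(-1) - 16 = -12; (-12)(-1) - 12 = 0 → quotient x^2 - 4x - 12, remainder 0.
Solve the quadratic x^2 - 4x - 12 = 0: discriminant = (-4)^2 - 4(1)(-12) = 16 + 48 = 64.
sqrt(64) = 8, so x = (4 ± 8)/2: x = 6 or x = -2.

x = -2, x = -1, x = 6


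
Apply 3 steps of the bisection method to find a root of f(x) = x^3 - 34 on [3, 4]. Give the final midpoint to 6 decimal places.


f(x) = x^3 - 34
f(3) = -7 < 0
f(4) = 30 > 0

Step 1: midpoint = (3.000000 + 4.000000)/2 = 3.500000
  f(3.500000) = 8.875000
  f(mid) > 0, so root is in [3.000000, 3.500000]

Step 2: midpoint = (3.000000 + 3.500000)/2 = 3.250000
  f(3.250000) = 0.328125
  f(mid) > 0, so root is in [3.000000, 3.250000]

Step 3: midpoint = (3.000000 + 3.250000)/2 = 3.125000
  f(3.125000) = -3.482422
  f(mid) < 0, so root is in [3.125000, 3.250000]

midpoint = 3.125000
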